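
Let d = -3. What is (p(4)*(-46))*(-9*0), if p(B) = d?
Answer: 0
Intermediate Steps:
p(B) = -3
(p(4)*(-46))*(-9*0) = (-3*(-46))*(-9*0) = 138*0 = 0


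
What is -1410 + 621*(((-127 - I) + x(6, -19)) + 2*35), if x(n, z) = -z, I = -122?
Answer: 50754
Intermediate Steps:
-1410 + 621*(((-127 - I) + x(6, -19)) + 2*35) = -1410 + 621*(((-127 - 1*(-122)) - 1*(-19)) + 2*35) = -1410 + 621*(((-127 + 122) + 19) + 70) = -1410 + 621*((-5 + 19) + 70) = -1410 + 621*(14 + 70) = -1410 + 621*84 = -1410 + 52164 = 50754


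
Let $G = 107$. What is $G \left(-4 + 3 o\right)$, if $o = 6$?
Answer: $1498$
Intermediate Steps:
$G \left(-4 + 3 o\right) = 107 \left(-4 + 3 \cdot 6\right) = 107 \left(-4 + 18\right) = 107 \cdot 14 = 1498$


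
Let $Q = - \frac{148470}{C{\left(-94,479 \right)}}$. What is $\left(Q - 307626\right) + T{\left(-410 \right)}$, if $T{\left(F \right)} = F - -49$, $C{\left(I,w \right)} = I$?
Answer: $- \frac{14401154}{47} \approx -3.0641 \cdot 10^{5}$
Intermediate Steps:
$Q = \frac{74235}{47}$ ($Q = - \frac{148470}{-94} = \left(-148470\right) \left(- \frac{1}{94}\right) = \frac{74235}{47} \approx 1579.5$)
$T{\left(F \right)} = 49 + F$ ($T{\left(F \right)} = F + 49 = 49 + F$)
$\left(Q - 307626\right) + T{\left(-410 \right)} = \left(\frac{74235}{47} - 307626\right) + \left(49 - 410\right) = - \frac{14384187}{47} - 361 = - \frac{14401154}{47}$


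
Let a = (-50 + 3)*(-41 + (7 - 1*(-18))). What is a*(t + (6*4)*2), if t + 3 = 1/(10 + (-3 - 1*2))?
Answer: 169952/5 ≈ 33990.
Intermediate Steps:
t = -14/5 (t = -3 + 1/(10 + (-3 - 1*2)) = -3 + 1/(10 + (-3 - 2)) = -3 + 1/(10 - 5) = -3 + 1/5 = -14/5 ≈ -2.8000)
a = 752 (a = -47*(-41 + (7 + 18)) = -47*(-41 + 25) = -47*(-16) = 752)
a*(t + (6*4)*2) = 752*(-14/5 + (6*4)*2) = 752*(-14/5 + 24*2) = 752*(-14/5 + 48) = 752*(226/5) = 169952/5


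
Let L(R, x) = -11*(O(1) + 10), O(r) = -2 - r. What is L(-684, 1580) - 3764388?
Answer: -3764465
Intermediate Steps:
L(R, x) = -77 (L(R, x) = -11*((-2 - 1*1) + 10) = -11*((-2 - 1) + 10) = -11*(-3 + 10) = -11*7 = -77)
L(-684, 1580) - 3764388 = -77 - 3764388 = -3764465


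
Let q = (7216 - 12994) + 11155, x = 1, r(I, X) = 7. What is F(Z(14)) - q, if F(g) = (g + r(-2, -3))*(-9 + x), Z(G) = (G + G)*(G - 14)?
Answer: -5433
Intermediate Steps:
Z(G) = 2*G*(-14 + G) (Z(G) = (2*G)*(-14 + G) = 2*G*(-14 + G))
F(g) = -56 - 8*g (F(g) = (g + 7)*(-9 + 1) = (7 + g)*(-8) = -56 - 8*g)
q = 5377 (q = -5778 + 11155 = 5377)
F(Z(14)) - q = (-56 - 16*14*(-14 + 14)) - 1*5377 = (-56 - 16*14*0) - 5377 = (-56 - 8*0) - 5377 = (-56 + 0) - 5377 = -56 - 5377 = -5433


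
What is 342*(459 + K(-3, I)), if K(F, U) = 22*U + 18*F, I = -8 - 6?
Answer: 33174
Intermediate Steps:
I = -14
K(F, U) = 18*F + 22*U
342*(459 + K(-3, I)) = 342*(459 + (18*(-3) + 22*(-14))) = 342*(459 + (-54 - 308)) = 342*(459 - 362) = 342*97 = 33174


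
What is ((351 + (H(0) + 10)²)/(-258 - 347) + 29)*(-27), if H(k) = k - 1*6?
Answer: -463806/605 ≈ -766.62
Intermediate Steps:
H(k) = -6 + k (H(k) = k - 6 = -6 + k)
((351 + (H(0) + 10)²)/(-258 - 347) + 29)*(-27) = ((351 + ((-6 + 0) + 10)²)/(-258 - 347) + 29)*(-27) = ((351 + (-6 + 10)²)/(-605) + 29)*(-27) = ((351 + 4²)*(-1/605) + 29)*(-27) = ((351 + 16)*(-1/605) + 29)*(-27) = (367*(-1/605) + 29)*(-27) = (-367/605 + 29)*(-27) = (17178/605)*(-27) = -463806/605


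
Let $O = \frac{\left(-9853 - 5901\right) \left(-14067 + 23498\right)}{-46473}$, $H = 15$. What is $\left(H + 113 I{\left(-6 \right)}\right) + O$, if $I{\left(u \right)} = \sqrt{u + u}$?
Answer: $\frac{149273069}{46473} + 226 i \sqrt{3} \approx 3212.0 + 391.44 i$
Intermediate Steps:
$I{\left(u \right)} = \sqrt{2} \sqrt{u}$ ($I{\left(u \right)} = \sqrt{2 u} = \sqrt{2} \sqrt{u}$)
$O = \frac{148575974}{46473}$ ($O = \left(-15754\right) 9431 \left(- \frac{1}{46473}\right) = \left(-148575974\right) \left(- \frac{1}{46473}\right) = \frac{148575974}{46473} \approx 3197.0$)
$\left(H + 113 I{\left(-6 \right)}\right) + O = \left(15 + 113 \sqrt{2} \sqrt{-6}\right) + \frac{148575974}{46473} = \left(15 + 113 \sqrt{2} i \sqrt{6}\right) + \frac{148575974}{46473} = \left(15 + 113 \cdot 2 i \sqrt{3}\right) + \frac{148575974}{46473} = \left(15 + 226 i \sqrt{3}\right) + \frac{148575974}{46473} = \frac{149273069}{46473} + 226 i \sqrt{3}$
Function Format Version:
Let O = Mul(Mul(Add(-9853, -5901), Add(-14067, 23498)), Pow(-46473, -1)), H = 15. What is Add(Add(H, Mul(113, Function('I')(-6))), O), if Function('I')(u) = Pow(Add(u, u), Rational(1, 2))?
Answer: Add(Rational(149273069, 46473), Mul(226, I, Pow(3, Rational(1, 2)))) ≈ Add(3212.0, Mul(391.44, I))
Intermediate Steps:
Function('I')(u) = Mul(Pow(2, Rational(1, 2)), Pow(u, Rational(1, 2))) (Function('I')(u) = Pow(Mul(2, u), Rational(1, 2)) = Mul(Pow(2, Rational(1, 2)), Pow(u, Rational(1, 2))))
O = Rational(148575974, 46473) (O = Mul(Mul(-15754, 9431), Rational(-1, 46473)) = Mul(-148575974, Rational(-1, 46473)) = Rational(148575974, 46473) ≈ 3197.0)
Add(Add(H, Mul(113, Function('I')(-6))), O) = Add(Add(15, Mul(113, Mul(Pow(2, Rational(1, 2)), Pow(-6, Rational(1, 2))))), Rational(148575974, 46473)) = Add(Add(15, Mul(113, Mul(Pow(2, Rational(1, 2)), Mul(I, Pow(6, Rational(1, 2)))))), Rational(148575974, 46473)) = Add(Add(15, Mul(113, Mul(2, I, Pow(3, Rational(1, 2))))), Rational(148575974, 46473)) = Add(Add(15, Mul(226, I, Pow(3, Rational(1, 2)))), Rational(148575974, 46473)) = Add(Rational(149273069, 46473), Mul(226, I, Pow(3, Rational(1, 2))))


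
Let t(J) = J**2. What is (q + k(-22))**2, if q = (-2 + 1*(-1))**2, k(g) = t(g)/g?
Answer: 169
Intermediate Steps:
k(g) = g (k(g) = g**2/g = g)
q = 9 (q = (-2 - 1)**2 = (-3)**2 = 9)
(q + k(-22))**2 = (9 - 22)**2 = (-13)**2 = 169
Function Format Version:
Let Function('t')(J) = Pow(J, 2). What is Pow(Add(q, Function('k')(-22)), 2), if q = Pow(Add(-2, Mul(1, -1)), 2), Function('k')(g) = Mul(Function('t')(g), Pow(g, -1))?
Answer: 169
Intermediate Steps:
Function('k')(g) = g (Function('k')(g) = Mul(Pow(g, 2), Pow(g, -1)) = g)
q = 9 (q = Pow(Add(-2, -1), 2) = Pow(-3, 2) = 9)
Pow(Add(q, Function('k')(-22)), 2) = Pow(Add(9, -22), 2) = Pow(-13, 2) = 169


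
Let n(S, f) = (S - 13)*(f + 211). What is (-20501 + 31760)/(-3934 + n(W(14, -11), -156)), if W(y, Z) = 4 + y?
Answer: -11259/3659 ≈ -3.0771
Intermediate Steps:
n(S, f) = (-13 + S)*(211 + f)
(-20501 + 31760)/(-3934 + n(W(14, -11), -156)) = (-20501 + 31760)/(-3934 + (-2743 - 13*(-156) + 211*(4 + 14) + (4 + 14)*(-156))) = 11259/(-3934 + (-2743 + 2028 + 211*18 + 18*(-156))) = 11259/(-3934 + (-2743 + 2028 + 3798 - 2808)) = 11259/(-3934 + 275) = 11259/(-3659) = 11259*(-1/3659) = -11259/3659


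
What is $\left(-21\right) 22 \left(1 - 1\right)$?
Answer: $0$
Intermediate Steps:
$\left(-21\right) 22 \left(1 - 1\right) = \left(-462\right) 0 = 0$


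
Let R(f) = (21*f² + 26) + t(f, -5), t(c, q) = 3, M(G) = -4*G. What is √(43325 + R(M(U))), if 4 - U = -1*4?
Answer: √64858 ≈ 254.67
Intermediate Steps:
U = 8 (U = 4 - (-1)*4 = 4 - 1*(-4) = 4 + 4 = 8)
R(f) = 29 + 21*f² (R(f) = (21*f² + 26) + 3 = (26 + 21*f²) + 3 = 29 + 21*f²)
√(43325 + R(M(U))) = √(43325 + (29 + 21*(-4*8)²)) = √(43325 + (29 + 21*(-32)²)) = √(43325 + (29 + 21*1024)) = √(43325 + (29 + 21504)) = √(43325 + 21533) = √64858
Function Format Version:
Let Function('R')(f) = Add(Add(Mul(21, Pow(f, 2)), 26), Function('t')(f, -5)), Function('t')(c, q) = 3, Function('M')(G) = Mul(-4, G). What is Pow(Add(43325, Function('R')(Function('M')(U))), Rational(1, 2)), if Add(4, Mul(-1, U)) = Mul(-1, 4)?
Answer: Pow(64858, Rational(1, 2)) ≈ 254.67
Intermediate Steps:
U = 8 (U = Add(4, Mul(-1, Mul(-1, 4))) = Add(4, Mul(-1, -4)) = Add(4, 4) = 8)
Function('R')(f) = Add(29, Mul(21, Pow(f, 2))) (Function('R')(f) = Add(Add(Mul(21, Pow(f, 2)), 26), 3) = Add(Add(26, Mul(21, Pow(f, 2))), 3) = Add(29, Mul(21, Pow(f, 2))))
Pow(Add(43325, Function('R')(Function('M')(U))), Rational(1, 2)) = Pow(Add(43325, Add(29, Mul(21, Pow(Mul(-4, 8), 2)))), Rational(1, 2)) = Pow(Add(43325, Add(29, Mul(21, Pow(-32, 2)))), Rational(1, 2)) = Pow(Add(43325, Add(29, Mul(21, 1024))), Rational(1, 2)) = Pow(Add(43325, Add(29, 21504)), Rational(1, 2)) = Pow(Add(43325, 21533), Rational(1, 2)) = Pow(64858, Rational(1, 2))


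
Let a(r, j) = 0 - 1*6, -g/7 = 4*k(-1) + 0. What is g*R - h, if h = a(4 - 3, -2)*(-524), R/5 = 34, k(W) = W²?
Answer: -7904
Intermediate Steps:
R = 170 (R = 5*34 = 170)
g = -28 (g = -7*(4*(-1)² + 0) = -7*(4*1 + 0) = -7*(4 + 0) = -7*4 = -28)
a(r, j) = -6 (a(r, j) = 0 - 6 = -6)
h = 3144 (h = -6*(-524) = 3144)
g*R - h = -28*170 - 1*3144 = -4760 - 3144 = -7904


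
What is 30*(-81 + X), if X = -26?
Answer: -3210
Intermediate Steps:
30*(-81 + X) = 30*(-81 - 26) = 30*(-107) = -3210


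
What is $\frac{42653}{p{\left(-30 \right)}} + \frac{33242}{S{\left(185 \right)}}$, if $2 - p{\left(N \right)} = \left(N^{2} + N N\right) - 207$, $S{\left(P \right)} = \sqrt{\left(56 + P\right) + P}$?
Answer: $- \frac{42653}{1591} + \frac{16621 \sqrt{426}}{213} \approx 1583.8$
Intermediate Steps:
$S{\left(P \right)} = \sqrt{56 + 2 P}$
$p{\left(N \right)} = 209 - 2 N^{2}$ ($p{\left(N \right)} = 2 - \left(\left(N^{2} + N N\right) - 207\right) = 2 - \left(\left(N^{2} + N^{2}\right) - 207\right) = 2 - \left(2 N^{2} - 207\right) = 2 - \left(-207 + 2 N^{2}\right) = 209 - 2 N^{2}$)
$\frac{42653}{p{\left(-30 \right)}} + \frac{33242}{S{\left(185 \right)}} = \frac{42653}{209 - 2 \left(-30\right)^{2}} + \frac{33242}{\sqrt{56 + 2 \cdot 185}} = \frac{42653}{209 - 1800} + \frac{33242}{\sqrt{56 + 370}} = \frac{42653}{209 - 1800} + \frac{33242}{\sqrt{426}} = \frac{42653}{-1591} + 33242 \frac{\sqrt{426}}{426} = 42653 \left(- \frac{1}{1591}\right) + \frac{16621 \sqrt{426}}{213} = - \frac{42653}{1591} + \frac{16621 \sqrt{426}}{213}$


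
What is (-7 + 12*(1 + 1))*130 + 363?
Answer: 2573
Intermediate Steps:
(-7 + 12*(1 + 1))*130 + 363 = (-7 + 12*2)*130 + 363 = (-7 + 24)*130 + 363 = 17*130 + 363 = 2210 + 363 = 2573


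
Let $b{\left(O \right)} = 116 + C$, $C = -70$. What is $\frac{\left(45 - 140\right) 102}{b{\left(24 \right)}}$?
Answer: $- \frac{4845}{23} \approx -210.65$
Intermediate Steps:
$b{\left(O \right)} = 46$ ($b{\left(O \right)} = 116 - 70 = 46$)
$\frac{\left(45 - 140\right) 102}{b{\left(24 \right)}} = \frac{\left(45 - 140\right) 102}{46} = \left(-95\right) 102 \cdot \frac{1}{46} = \left(-9690\right) \frac{1}{46} = - \frac{4845}{23}$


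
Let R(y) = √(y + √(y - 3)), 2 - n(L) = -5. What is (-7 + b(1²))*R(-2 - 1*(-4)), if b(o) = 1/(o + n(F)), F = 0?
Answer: -55*√(2 + I)/8 ≈ -10.006 - 2.362*I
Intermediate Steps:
n(L) = 7 (n(L) = 2 - 1*(-5) = 2 + 5 = 7)
b(o) = 1/(7 + o) (b(o) = 1/(o + 7) = 1/(7 + o))
R(y) = √(y + √(-3 + y))
(-7 + b(1²))*R(-2 - 1*(-4)) = (-7 + 1/(7 + 1²))*√((-2 - 1*(-4)) + √(-3 + (-2 - 1*(-4)))) = (-7 + 1/(7 + 1))*√((-2 + 4) + √(-3 + (-2 + 4))) = (-7 + 1/8)*√(2 + √(-3 + 2)) = (-7 + ⅛)*√(2 + √(-1)) = -55*√(2 + I)/8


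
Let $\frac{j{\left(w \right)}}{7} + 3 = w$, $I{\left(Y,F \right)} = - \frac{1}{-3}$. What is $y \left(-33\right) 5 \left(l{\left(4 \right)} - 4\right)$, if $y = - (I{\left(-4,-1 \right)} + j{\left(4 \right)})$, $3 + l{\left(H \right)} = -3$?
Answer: $-12100$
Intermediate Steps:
$l{\left(H \right)} = -6$ ($l{\left(H \right)} = -3 - 3 = -6$)
$I{\left(Y,F \right)} = \frac{1}{3}$ ($I{\left(Y,F \right)} = \left(-1\right) \left(- \frac{1}{3}\right) = \frac{1}{3}$)
$j{\left(w \right)} = -21 + 7 w$
$y = - \frac{22}{3}$ ($y = - (\frac{1}{3} + \left(-21 + 7 \cdot 4\right)) = - (\frac{1}{3} + \left(-21 + 28\right)) = - (\frac{1}{3} + 7) = \left(-1\right) \frac{22}{3} = - \frac{22}{3} \approx -7.3333$)
$y \left(-33\right) 5 \left(l{\left(4 \right)} - 4\right) = \left(- \frac{22}{3}\right) \left(-33\right) 5 \left(-6 - 4\right) = 242 \cdot 5 \left(-6 - 4\right) = 242 \cdot 5 \left(-10\right) = 242 \left(-50\right) = -12100$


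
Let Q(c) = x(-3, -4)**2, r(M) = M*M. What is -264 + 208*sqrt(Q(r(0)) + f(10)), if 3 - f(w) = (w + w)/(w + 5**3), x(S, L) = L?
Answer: -264 + 208*sqrt(1527)/9 ≈ 639.11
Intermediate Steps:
r(M) = M**2
Q(c) = 16 (Q(c) = (-4)**2 = 16)
f(w) = 3 - 2*w/(125 + w) (f(w) = 3 - (w + w)/(w + 5**3) = 3 - 2*w/(w + 125) = 3 - 2*w/(125 + w))
-264 + 208*sqrt(Q(r(0)) + f(10)) = -264 + 208*sqrt(16 + (375 + 10)/(125 + 10)) = -264 + 208*sqrt(16 + 385/135) = -264 + 208*sqrt(16 + (1/135)*385) = -264 + 208*sqrt(16 + 77/27) = -264 + 208*sqrt(509/27) = -264 + 208*(sqrt(1527)/9) = -264 + 208*sqrt(1527)/9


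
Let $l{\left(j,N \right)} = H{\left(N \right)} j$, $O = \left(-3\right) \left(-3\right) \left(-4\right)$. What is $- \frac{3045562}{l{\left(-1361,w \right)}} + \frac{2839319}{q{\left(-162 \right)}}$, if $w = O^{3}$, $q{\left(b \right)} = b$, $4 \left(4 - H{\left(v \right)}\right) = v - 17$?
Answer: $- \frac{60139647852125}{3431361366} \approx -17526.0$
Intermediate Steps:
$H{\left(v \right)} = \frac{33}{4} - \frac{v}{4}$ ($H{\left(v \right)} = 4 - \frac{v - 17}{4} = 4 - \frac{-17 + v}{4} = 4 - \left(- \frac{17}{4} + \frac{v}{4}\right) = \frac{33}{4} - \frac{v}{4}$)
$O = -36$ ($O = 9 \left(-4\right) = -36$)
$w = -46656$ ($w = \left(-36\right)^{3} = -46656$)
$l{\left(j,N \right)} = j \left(\frac{33}{4} - \frac{N}{4}\right)$ ($l{\left(j,N \right)} = \left(\frac{33}{4} - \frac{N}{4}\right) j = j \left(\frac{33}{4} - \frac{N}{4}\right)$)
$- \frac{3045562}{l{\left(-1361,w \right)}} + \frac{2839319}{q{\left(-162 \right)}} = - \frac{3045562}{\frac{1}{4} \left(-1361\right) \left(33 - -46656\right)} + \frac{2839319}{-162} = - \frac{3045562}{\frac{1}{4} \left(-1361\right) \left(33 + 46656\right)} + 2839319 \left(- \frac{1}{162}\right) = - \frac{3045562}{\frac{1}{4} \left(-1361\right) 46689} - \frac{2839319}{162} = - \frac{3045562}{- \frac{63543729}{4}} - \frac{2839319}{162} = \left(-3045562\right) \left(- \frac{4}{63543729}\right) - \frac{2839319}{162} = \frac{12182248}{63543729} - \frac{2839319}{162} = - \frac{60139647852125}{3431361366}$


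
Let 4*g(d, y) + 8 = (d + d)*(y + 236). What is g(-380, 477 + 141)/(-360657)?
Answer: 162262/360657 ≈ 0.44991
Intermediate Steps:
g(d, y) = -2 + d*(236 + y)/2 (g(d, y) = -2 + ((d + d)*(y + 236))/4 = -2 + ((2*d)*(236 + y))/4 = -2 + (2*d*(236 + y))/4 = -2 + d*(236 + y)/2)
g(-380, 477 + 141)/(-360657) = (-2 + 118*(-380) + (½)*(-380)*(477 + 141))/(-360657) = (-2 - 44840 + (½)*(-380)*618)*(-1/360657) = (-2 - 44840 - 117420)*(-1/360657) = -162262*(-1/360657) = 162262/360657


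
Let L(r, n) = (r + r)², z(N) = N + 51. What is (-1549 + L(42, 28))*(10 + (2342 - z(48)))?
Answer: 12407271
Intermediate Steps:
z(N) = 51 + N
L(r, n) = 4*r² (L(r, n) = (2*r)² = 4*r²)
(-1549 + L(42, 28))*(10 + (2342 - z(48))) = (-1549 + 4*42²)*(10 + (2342 - (51 + 48))) = (-1549 + 4*1764)*(10 + (2342 - 1*99)) = (-1549 + 7056)*(10 + (2342 - 99)) = 5507*(10 + 2243) = 5507*2253 = 12407271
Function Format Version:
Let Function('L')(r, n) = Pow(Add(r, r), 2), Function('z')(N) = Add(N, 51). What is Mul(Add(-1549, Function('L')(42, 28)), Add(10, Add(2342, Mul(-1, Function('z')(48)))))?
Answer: 12407271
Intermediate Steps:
Function('z')(N) = Add(51, N)
Function('L')(r, n) = Mul(4, Pow(r, 2)) (Function('L')(r, n) = Pow(Mul(2, r), 2) = Mul(4, Pow(r, 2)))
Mul(Add(-1549, Function('L')(42, 28)), Add(10, Add(2342, Mul(-1, Function('z')(48))))) = Mul(Add(-1549, Mul(4, Pow(42, 2))), Add(10, Add(2342, Mul(-1, Add(51, 48))))) = Mul(Add(-1549, Mul(4, 1764)), Add(10, Add(2342, Mul(-1, 99)))) = Mul(Add(-1549, 7056), Add(10, Add(2342, -99))) = Mul(5507, Add(10, 2243)) = Mul(5507, 2253) = 12407271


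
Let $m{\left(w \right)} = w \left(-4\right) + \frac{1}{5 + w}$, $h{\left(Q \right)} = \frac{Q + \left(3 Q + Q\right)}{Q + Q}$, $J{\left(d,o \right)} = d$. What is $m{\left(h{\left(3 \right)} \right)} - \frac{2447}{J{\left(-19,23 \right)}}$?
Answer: $\frac{33893}{285} \approx 118.92$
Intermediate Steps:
$h{\left(Q \right)} = \frac{5}{2}$ ($h{\left(Q \right)} = \frac{Q + 4 Q}{2 Q} = 5 Q \frac{1}{2 Q} = \frac{5}{2}$)
$m{\left(w \right)} = \frac{1}{5 + w} - 4 w$ ($m{\left(w \right)} = - 4 w + \frac{1}{5 + w} = \frac{1}{5 + w} - 4 w$)
$m{\left(h{\left(3 \right)} \right)} - \frac{2447}{J{\left(-19,23 \right)}} = \frac{1 - 50 - 4 \left(\frac{5}{2}\right)^{2}}{5 + \frac{5}{2}} - \frac{2447}{-19} = \frac{1 - 50 - 25}{\frac{15}{2}} - 2447 \left(- \frac{1}{19}\right) = \frac{2 \left(1 - 50 - 25\right)}{15} - - \frac{2447}{19} = \frac{2}{15} \left(-74\right) + \frac{2447}{19} = - \frac{148}{15} + \frac{2447}{19} = \frac{33893}{285}$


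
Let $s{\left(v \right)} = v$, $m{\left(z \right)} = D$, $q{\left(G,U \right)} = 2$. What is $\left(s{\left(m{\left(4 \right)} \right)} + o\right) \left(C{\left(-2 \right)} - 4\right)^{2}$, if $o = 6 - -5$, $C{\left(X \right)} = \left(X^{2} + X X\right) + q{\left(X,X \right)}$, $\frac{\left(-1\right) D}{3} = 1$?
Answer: $288$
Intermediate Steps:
$D = -3$ ($D = \left(-3\right) 1 = -3$)
$C{\left(X \right)} = 2 + 2 X^{2}$ ($C{\left(X \right)} = \left(X^{2} + X X\right) + 2 = \left(X^{2} + X^{2}\right) + 2 = 2 X^{2} + 2 = 2 + 2 X^{2}$)
$m{\left(z \right)} = -3$
$o = 11$ ($o = 6 + 5 = 11$)
$\left(s{\left(m{\left(4 \right)} \right)} + o\right) \left(C{\left(-2 \right)} - 4\right)^{2} = \left(-3 + 11\right) \left(\left(2 + 2 \left(-2\right)^{2}\right) - 4\right)^{2} = 8 \left(\left(2 + 2 \cdot 4\right) - 4\right)^{2} = 8 \left(\left(2 + 8\right) - 4\right)^{2} = 8 \left(10 - 4\right)^{2} = 8 \cdot 6^{2} = 8 \cdot 36 = 288$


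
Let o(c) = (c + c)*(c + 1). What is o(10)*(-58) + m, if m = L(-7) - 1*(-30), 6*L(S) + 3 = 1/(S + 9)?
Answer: -152765/12 ≈ -12730.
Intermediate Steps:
o(c) = 2*c*(1 + c) (o(c) = (2*c)*(1 + c) = 2*c*(1 + c))
L(S) = -1/2 + 1/(6*(9 + S)) (L(S) = -1/2 + 1/(6*(S + 9)) = -1/2 + 1/(6*(9 + S)))
m = 355/12 (m = (-26 - 3*(-7))/(6*(9 - 7)) - 1*(-30) = (1/6)*(-26 + 21)/2 + 30 = (1/6)*(1/2)*(-5) + 30 = -5/12 + 30 = 355/12 ≈ 29.583)
o(10)*(-58) + m = (2*10*(1 + 10))*(-58) + 355/12 = (2*10*11)*(-58) + 355/12 = 220*(-58) + 355/12 = -12760 + 355/12 = -152765/12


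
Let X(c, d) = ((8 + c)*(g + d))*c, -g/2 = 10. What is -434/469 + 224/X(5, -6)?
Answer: -59894/56615 ≈ -1.0579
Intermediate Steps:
g = -20 (g = -2*10 = -20)
X(c, d) = c*(-20 + d)*(8 + c) (X(c, d) = ((8 + c)*(-20 + d))*c = ((-20 + d)*(8 + c))*c = c*(-20 + d)*(8 + c))
-434/469 + 224/X(5, -6) = -434/469 + 224/((5*(-160 - 20*5 + 8*(-6) + 5*(-6)))) = -434*1/469 + 224/((5*(-160 - 100 - 48 - 30))) = -62/67 + 224/((5*(-338))) = -62/67 + 224/(-1690) = -62/67 + 224*(-1/1690) = -62/67 - 112/845 = -59894/56615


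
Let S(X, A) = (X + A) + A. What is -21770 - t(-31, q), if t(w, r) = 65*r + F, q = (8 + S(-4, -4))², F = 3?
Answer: -22813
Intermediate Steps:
S(X, A) = X + 2*A (S(X, A) = (A + X) + A = X + 2*A)
q = 16 (q = (8 + (-4 + 2*(-4)))² = (8 + (-4 - 8))² = (8 - 12)² = (-4)² = 16)
t(w, r) = 3 + 65*r (t(w, r) = 65*r + 3 = 3 + 65*r)
-21770 - t(-31, q) = -21770 - (3 + 65*16) = -21770 - (3 + 1040) = -21770 - 1*1043 = -21770 - 1043 = -22813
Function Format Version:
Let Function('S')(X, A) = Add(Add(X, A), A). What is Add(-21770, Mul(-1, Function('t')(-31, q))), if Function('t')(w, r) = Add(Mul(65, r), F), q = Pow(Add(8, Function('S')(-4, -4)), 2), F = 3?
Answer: -22813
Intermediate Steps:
Function('S')(X, A) = Add(X, Mul(2, A)) (Function('S')(X, A) = Add(Add(A, X), A) = Add(X, Mul(2, A)))
q = 16 (q = Pow(Add(8, Add(-4, Mul(2, -4))), 2) = Pow(Add(8, Add(-4, -8)), 2) = Pow(Add(8, -12), 2) = Pow(-4, 2) = 16)
Function('t')(w, r) = Add(3, Mul(65, r)) (Function('t')(w, r) = Add(Mul(65, r), 3) = Add(3, Mul(65, r)))
Add(-21770, Mul(-1, Function('t')(-31, q))) = Add(-21770, Mul(-1, Add(3, Mul(65, 16)))) = Add(-21770, Mul(-1, Add(3, 1040))) = Add(-21770, Mul(-1, 1043)) = Add(-21770, -1043) = -22813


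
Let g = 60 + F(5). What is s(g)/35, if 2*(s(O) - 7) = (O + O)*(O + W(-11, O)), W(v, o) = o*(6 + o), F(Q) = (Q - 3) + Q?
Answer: 332193/35 ≈ 9491.2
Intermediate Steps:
F(Q) = -3 + 2*Q (F(Q) = (-3 + Q) + Q = -3 + 2*Q)
g = 67 (g = 60 + (-3 + 2*5) = 60 + (-3 + 10) = 60 + 7 = 67)
s(O) = 7 + O*(O + O*(6 + O)) (s(O) = 7 + ((O + O)*(O + O*(6 + O)))/2 = 7 + ((2*O)*(O + O*(6 + O)))/2 = 7 + (2*O*(O + O*(6 + O)))/2 = 7 + O*(O + O*(6 + O)))
s(g)/35 = (7 + 67³ + 7*67²)/35 = (7 + 300763 + 7*4489)*(1/35) = (7 + 300763 + 31423)*(1/35) = 332193*(1/35) = 332193/35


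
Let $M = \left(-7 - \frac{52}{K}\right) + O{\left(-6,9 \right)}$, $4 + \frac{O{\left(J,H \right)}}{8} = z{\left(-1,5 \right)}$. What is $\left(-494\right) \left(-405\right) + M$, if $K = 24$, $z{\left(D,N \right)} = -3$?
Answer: $\frac{1200029}{6} \approx 2.0 \cdot 10^{5}$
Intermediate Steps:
$O{\left(J,H \right)} = -56$ ($O{\left(J,H \right)} = -32 + 8 \left(-3\right) = -32 - 24 = -56$)
$M = - \frac{391}{6}$ ($M = \left(-7 - \frac{52}{24}\right) - 56 = \left(-7 - 52 \cdot \frac{1}{24}\right) - 56 = \left(-7 - \frac{13}{6}\right) - 56 = - \frac{55}{6} - 56 = - \frac{391}{6} \approx -65.167$)
$\left(-494\right) \left(-405\right) + M = \left(-494\right) \left(-405\right) - \frac{391}{6} = 200070 - \frac{391}{6} = \frac{1200029}{6}$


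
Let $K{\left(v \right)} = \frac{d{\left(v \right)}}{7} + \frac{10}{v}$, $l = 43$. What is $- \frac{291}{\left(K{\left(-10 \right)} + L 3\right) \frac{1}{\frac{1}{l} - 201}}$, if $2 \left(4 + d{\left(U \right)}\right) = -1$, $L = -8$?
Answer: $- \frac{35207508}{15437} \approx -2280.7$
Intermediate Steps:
$d{\left(U \right)} = - \frac{9}{2}$ ($d{\left(U \right)} = -4 + \frac{1}{2} \left(-1\right) = -4 - \frac{1}{2} = - \frac{9}{2}$)
$K{\left(v \right)} = - \frac{9}{14} + \frac{10}{v}$ ($K{\left(v \right)} = - \frac{9}{2 \cdot 7} + \frac{10}{v} = \left(- \frac{9}{2}\right) \frac{1}{7} + \frac{10}{v} = - \frac{9}{14} + \frac{10}{v}$)
$- \frac{291}{\left(K{\left(-10 \right)} + L 3\right) \frac{1}{\frac{1}{l} - 201}} = - \frac{291}{\left(\left(- \frac{9}{14} + \frac{10}{-10}\right) - 24\right) \frac{1}{\frac{1}{43} - 201}} = - \frac{291}{\left(\left(- \frac{9}{14} + 10 \left(- \frac{1}{10}\right)\right) - 24\right) \frac{1}{\frac{1}{43} - 201}} = - \frac{291}{\left(\left(- \frac{9}{14} - 1\right) - 24\right) \frac{1}{- \frac{8642}{43}}} = - \frac{291}{\left(- \frac{23}{14} - 24\right) \left(- \frac{43}{8642}\right)} = - \frac{291}{\left(- \frac{359}{14}\right) \left(- \frac{43}{8642}\right)} = - \frac{291}{\frac{15437}{120988}} = \left(-291\right) \frac{120988}{15437} = - \frac{35207508}{15437}$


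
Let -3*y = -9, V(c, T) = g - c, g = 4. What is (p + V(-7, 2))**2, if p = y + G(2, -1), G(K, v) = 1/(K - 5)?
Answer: 1681/9 ≈ 186.78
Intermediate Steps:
G(K, v) = 1/(-5 + K)
V(c, T) = 4 - c
y = 3 (y = -1/3*(-9) = 3)
p = 8/3 (p = 3 + 1/(-5 + 2) = 3 + 1/(-3) = 3 - 1/3 = 8/3 ≈ 2.6667)
(p + V(-7, 2))**2 = (8/3 + (4 - 1*(-7)))**2 = (8/3 + (4 + 7))**2 = (8/3 + 11)**2 = (41/3)**2 = 1681/9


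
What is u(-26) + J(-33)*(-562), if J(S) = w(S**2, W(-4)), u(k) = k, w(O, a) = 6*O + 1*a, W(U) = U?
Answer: -3669886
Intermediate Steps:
w(O, a) = a + 6*O (w(O, a) = 6*O + a = a + 6*O)
J(S) = -4 + 6*S**2
u(-26) + J(-33)*(-562) = -26 + (-4 + 6*(-33)**2)*(-562) = -26 + (-4 + 6*1089)*(-562) = -26 + (-4 + 6534)*(-562) = -26 + 6530*(-562) = -26 - 3669860 = -3669886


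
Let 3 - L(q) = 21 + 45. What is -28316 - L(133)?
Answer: -28253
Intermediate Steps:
L(q) = -63 (L(q) = 3 - (21 + 45) = 3 - 1*66 = 3 - 66 = -63)
-28316 - L(133) = -28316 - 1*(-63) = -28316 + 63 = -28253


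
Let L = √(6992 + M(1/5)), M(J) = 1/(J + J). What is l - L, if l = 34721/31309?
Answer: 34721/31309 - √27978/2 ≈ -82.524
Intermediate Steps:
M(J) = 1/(2*J)
L = √27978/2 (L = √(6992 + 1/(2*(1/5))) = √(6992 + 1/(2*(⅕))) = √(6992 + (½)*5) = √(6992 + 5/2) = √(13989/2) = √27978/2 ≈ 83.633)
l = 34721/31309 (l = 34721*(1/31309) = 34721/31309 ≈ 1.1090)
l - L = 34721/31309 - √27978/2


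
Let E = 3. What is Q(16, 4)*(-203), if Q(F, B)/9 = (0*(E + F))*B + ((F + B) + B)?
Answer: -43848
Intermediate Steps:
Q(F, B) = 9*F + 18*B (Q(F, B) = 9*((0*(3 + F))*B + ((F + B) + B)) = 9*(0*B + ((B + F) + B)) = 9*(0 + (F + 2*B)) = 9*(F + 2*B) = 9*F + 18*B)
Q(16, 4)*(-203) = (9*16 + 18*4)*(-203) = (144 + 72)*(-203) = 216*(-203) = -43848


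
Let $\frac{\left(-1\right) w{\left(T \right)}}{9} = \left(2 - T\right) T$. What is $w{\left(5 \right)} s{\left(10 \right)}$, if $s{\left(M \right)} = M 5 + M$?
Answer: $8100$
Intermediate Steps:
$w{\left(T \right)} = - 9 T \left(2 - T\right)$ ($w{\left(T \right)} = - 9 \left(2 - T\right) T = - 9 T \left(2 - T\right)$)
$s{\left(M \right)} = 6 M$ ($s{\left(M \right)} = 5 M + M = 6 M$)
$w{\left(5 \right)} s{\left(10 \right)} = 9 \cdot 5 \left(-2 + 5\right) 6 \cdot 10 = 9 \cdot 5 \cdot 3 \cdot 60 = 135 \cdot 60 = 8100$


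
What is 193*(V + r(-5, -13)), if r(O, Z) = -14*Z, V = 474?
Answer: 126608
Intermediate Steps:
193*(V + r(-5, -13)) = 193*(474 - 14*(-13)) = 193*(474 + 182) = 193*656 = 126608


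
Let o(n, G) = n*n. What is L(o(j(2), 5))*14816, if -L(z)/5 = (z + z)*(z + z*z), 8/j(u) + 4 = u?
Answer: -644792320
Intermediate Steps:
j(u) = 8/(-4 + u)
o(n, G) = n²
L(z) = -10*z*(z + z²) (L(z) = -5*(z + z)*(z + z*z) = -5*2*z*(z + z²) = -10*z*(z + z²))
L(o(j(2), 5))*14816 = (10*((8/(-4 + 2))²)²*(-1 - (8/(-4 + 2))²))*14816 = (10*((8/(-2))²)²*(-1 - (8/(-2))²))*14816 = (10*((8*(-½))²)²*(-1 - (8*(-½))²))*14816 = (10*((-4)²)²*(-1 - 1*(-4)²))*14816 = (10*16²*(-1 - 1*16))*14816 = (10*256*(-1 - 16))*14816 = (10*256*(-17))*14816 = -43520*14816 = -644792320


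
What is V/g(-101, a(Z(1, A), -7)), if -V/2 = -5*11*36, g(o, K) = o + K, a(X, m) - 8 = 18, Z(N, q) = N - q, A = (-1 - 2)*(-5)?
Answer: -264/5 ≈ -52.800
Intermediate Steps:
A = 15 (A = -3*(-5) = 15)
a(X, m) = 26 (a(X, m) = 8 + 18 = 26)
g(o, K) = K + o
V = 3960 (V = -2*(-5*11)*36 = -(-110)*36 = -2*(-1980) = 3960)
V/g(-101, a(Z(1, A), -7)) = 3960/(26 - 101) = 3960/(-75) = 3960*(-1/75) = -264/5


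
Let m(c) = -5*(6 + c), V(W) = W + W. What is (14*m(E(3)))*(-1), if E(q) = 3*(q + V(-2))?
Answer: 210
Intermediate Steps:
V(W) = 2*W
E(q) = -12 + 3*q (E(q) = 3*(q + 2*(-2)) = 3*(q - 4) = 3*(-4 + q) = -12 + 3*q)
m(c) = -30 - 5*c
(14*m(E(3)))*(-1) = (14*(-30 - 5*(-12 + 3*3)))*(-1) = (14*(-30 - 5*(-12 + 9)))*(-1) = (14*(-30 - 5*(-3)))*(-1) = (14*(-30 + 15))*(-1) = (14*(-15))*(-1) = -210*(-1) = 210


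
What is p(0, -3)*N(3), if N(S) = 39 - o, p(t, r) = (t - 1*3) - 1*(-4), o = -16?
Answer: 55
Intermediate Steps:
p(t, r) = 1 + t (p(t, r) = (t - 3) + 4 = (-3 + t) + 4 = 1 + t)
N(S) = 55 (N(S) = 39 - 1*(-16) = 39 + 16 = 55)
p(0, -3)*N(3) = (1 + 0)*55 = 1*55 = 55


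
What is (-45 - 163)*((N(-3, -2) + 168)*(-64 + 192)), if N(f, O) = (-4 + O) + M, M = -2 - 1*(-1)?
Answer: -4286464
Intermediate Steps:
M = -1 (M = -2 + 1 = -1)
N(f, O) = -5 + O (N(f, O) = (-4 + O) - 1 = -5 + O)
(-45 - 163)*((N(-3, -2) + 168)*(-64 + 192)) = (-45 - 163)*(((-5 - 2) + 168)*(-64 + 192)) = -208*(-7 + 168)*128 = -33488*128 = -208*20608 = -4286464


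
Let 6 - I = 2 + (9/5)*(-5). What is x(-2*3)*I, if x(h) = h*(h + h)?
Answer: 936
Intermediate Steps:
x(h) = 2*h² (x(h) = h*(2*h) = 2*h²)
I = 13 (I = 6 - (2 + (9/5)*(-5)) = 6 - (2 - 9) = 6 - 1*(-7) = 6 + 7 = 13)
x(-2*3)*I = (2*(-2*3)²)*13 = (2*(-6)²)*13 = (2*36)*13 = 72*13 = 936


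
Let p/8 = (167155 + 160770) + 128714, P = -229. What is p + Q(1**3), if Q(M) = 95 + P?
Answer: 3652978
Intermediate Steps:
p = 3653112 (p = 8*((167155 + 160770) + 128714) = 8*(327925 + 128714) = 8*456639 = 3653112)
Q(M) = -134 (Q(M) = 95 - 229 = -134)
p + Q(1**3) = 3653112 - 134 = 3652978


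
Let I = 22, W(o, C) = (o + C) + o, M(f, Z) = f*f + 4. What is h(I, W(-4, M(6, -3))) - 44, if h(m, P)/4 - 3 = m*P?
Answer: 2784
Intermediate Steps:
M(f, Z) = 4 + f**2 (M(f, Z) = f**2 + 4 = 4 + f**2)
W(o, C) = C + 2*o (W(o, C) = (C + o) + o = C + 2*o)
h(m, P) = 12 + 4*P*m (h(m, P) = 12 + 4*(m*P) = 12 + 4*(P*m) = 12 + 4*P*m)
h(I, W(-4, M(6, -3))) - 44 = (12 + 4*((4 + 6**2) + 2*(-4))*22) - 44 = (12 + 4*((4 + 36) - 8)*22) - 44 = (12 + 4*(40 - 8)*22) - 44 = (12 + 4*32*22) - 44 = (12 + 2816) - 44 = 2828 - 44 = 2784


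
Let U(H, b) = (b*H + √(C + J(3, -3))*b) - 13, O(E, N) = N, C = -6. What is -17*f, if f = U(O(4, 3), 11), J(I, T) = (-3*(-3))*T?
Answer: -340 - 187*I*√33 ≈ -340.0 - 1074.2*I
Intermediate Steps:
J(I, T) = 9*T
U(H, b) = -13 + H*b + I*b*√33 (U(H, b) = (b*H + √(-6 + 9*(-3))*b) - 13 = (H*b + √(-6 - 27)*b) - 13 = (H*b + √(-33)*b) - 13 = (H*b + (I*√33)*b) - 13 = (H*b + I*b*√33) - 13 = -13 + H*b + I*b*√33)
f = 20 + 11*I*√33 (f = -13 + 3*11 + I*11*√33 = -13 + 33 + 11*I*√33 = 20 + 11*I*√33 ≈ 20.0 + 63.19*I)
-17*f = -17*(20 + 11*I*√33) = -340 - 187*I*√33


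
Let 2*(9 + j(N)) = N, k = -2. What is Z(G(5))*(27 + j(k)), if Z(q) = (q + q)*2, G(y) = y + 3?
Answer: 544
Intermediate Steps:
j(N) = -9 + N/2
G(y) = 3 + y
Z(q) = 4*q (Z(q) = (2*q)*2 = 4*q)
Z(G(5))*(27 + j(k)) = (4*(3 + 5))*(27 + (-9 + (½)*(-2))) = (4*8)*(27 + (-9 - 1)) = 32*(27 - 10) = 32*17 = 544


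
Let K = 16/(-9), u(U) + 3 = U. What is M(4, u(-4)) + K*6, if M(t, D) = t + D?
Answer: -41/3 ≈ -13.667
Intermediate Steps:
u(U) = -3 + U
M(t, D) = D + t
K = -16/9 (K = 16*(-⅑) = -16/9 ≈ -1.7778)
M(4, u(-4)) + K*6 = ((-3 - 4) + 4) - 16/9*6 = (-7 + 4) - 32/3 = -3 - 32/3 = -41/3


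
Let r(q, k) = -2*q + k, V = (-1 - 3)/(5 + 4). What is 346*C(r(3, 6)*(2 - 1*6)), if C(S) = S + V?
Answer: -1384/9 ≈ -153.78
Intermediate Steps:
V = -4/9 ≈ -0.44444
r(q, k) = k - 2*q
C(S) = -4/9 + S (C(S) = S - 4/9 = -4/9 + S)
346*C(r(3, 6)*(2 - 1*6)) = 346*(-4/9 + (6 - 2*3)*(2 - 1*6)) = 346*(-4/9 + (6 - 6)*(2 - 6)) = 346*(-4/9 + 0*(-4)) = 346*(-4/9 + 0) = 346*(-4/9) = -1384/9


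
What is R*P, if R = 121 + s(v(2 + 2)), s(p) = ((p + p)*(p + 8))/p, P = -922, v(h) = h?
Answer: -133690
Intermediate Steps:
s(p) = 16 + 2*p (s(p) = ((2*p)*(8 + p))/p = (2*p*(8 + p))/p = 16 + 2*p)
R = 145 (R = 121 + (16 + 2*(2 + 2)) = 121 + (16 + 2*4) = 121 + (16 + 8) = 121 + 24 = 145)
R*P = 145*(-922) = -133690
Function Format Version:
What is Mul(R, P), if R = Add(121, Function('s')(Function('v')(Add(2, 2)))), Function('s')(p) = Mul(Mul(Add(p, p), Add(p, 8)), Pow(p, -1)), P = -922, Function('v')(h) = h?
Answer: -133690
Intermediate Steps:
Function('s')(p) = Add(16, Mul(2, p)) (Function('s')(p) = Mul(Mul(Mul(2, p), Add(8, p)), Pow(p, -1)) = Mul(Mul(2, p, Add(8, p)), Pow(p, -1)) = Add(16, Mul(2, p)))
R = 145 (R = Add(121, Add(16, Mul(2, Add(2, 2)))) = Add(121, Add(16, Mul(2, 4))) = Add(121, Add(16, 8)) = Add(121, 24) = 145)
Mul(R, P) = Mul(145, -922) = -133690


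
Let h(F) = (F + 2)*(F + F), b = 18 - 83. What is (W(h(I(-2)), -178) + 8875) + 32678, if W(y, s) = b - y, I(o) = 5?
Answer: 41418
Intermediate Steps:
b = -65
h(F) = 2*F*(2 + F) (h(F) = (2 + F)*(2*F) = 2*F*(2 + F))
W(y, s) = -65 - y
(W(h(I(-2)), -178) + 8875) + 32678 = ((-65 - 2*5*(2 + 5)) + 8875) + 32678 = ((-65 - 2*5*7) + 8875) + 32678 = ((-65 - 1*70) + 8875) + 32678 = ((-65 - 70) + 8875) + 32678 = (-135 + 8875) + 32678 = 8740 + 32678 = 41418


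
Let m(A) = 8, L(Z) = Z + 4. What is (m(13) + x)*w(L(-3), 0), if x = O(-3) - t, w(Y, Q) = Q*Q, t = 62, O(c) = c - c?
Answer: 0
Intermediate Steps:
L(Z) = 4 + Z
O(c) = 0
w(Y, Q) = Q²
x = -62 (x = 0 - 1*62 = 0 - 62 = -62)
(m(13) + x)*w(L(-3), 0) = (8 - 62)*0² = -54*0 = 0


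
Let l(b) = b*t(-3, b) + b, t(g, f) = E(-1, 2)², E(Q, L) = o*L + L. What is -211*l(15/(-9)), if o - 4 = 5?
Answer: 423055/3 ≈ 1.4102e+5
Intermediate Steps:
o = 9 (o = 4 + 5 = 9)
E(Q, L) = 10*L (E(Q, L) = 9*L + L = 10*L)
t(g, f) = 400 (t(g, f) = (10*2)² = 20² = 400)
l(b) = 401*b (l(b) = b*400 + b = 400*b + b = 401*b)
-211*l(15/(-9)) = -84611*15/(-9) = -84611*15*(-⅑) = -84611*(-5)/3 = -211*(-2005/3) = 423055/3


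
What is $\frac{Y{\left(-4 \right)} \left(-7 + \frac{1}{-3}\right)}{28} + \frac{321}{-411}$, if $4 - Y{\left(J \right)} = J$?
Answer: $- \frac{8275}{2877} \approx -2.8763$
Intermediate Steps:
$Y{\left(J \right)} = 4 - J$
$\frac{Y{\left(-4 \right)} \left(-7 + \frac{1}{-3}\right)}{28} + \frac{321}{-411} = \frac{\left(4 - -4\right) \left(-7 + \frac{1}{-3}\right)}{28} + \frac{321}{-411} = \left(4 + 4\right) \left(-7 - \frac{1}{3}\right) \frac{1}{28} + 321 \left(- \frac{1}{411}\right) = 8 \left(- \frac{22}{3}\right) \frac{1}{28} - \frac{107}{137} = \left(- \frac{176}{3}\right) \frac{1}{28} - \frac{107}{137} = - \frac{44}{21} - \frac{107}{137} = - \frac{8275}{2877}$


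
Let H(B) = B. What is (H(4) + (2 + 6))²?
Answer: 144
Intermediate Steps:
(H(4) + (2 + 6))² = (4 + (2 + 6))² = (4 + 8)² = 12² = 144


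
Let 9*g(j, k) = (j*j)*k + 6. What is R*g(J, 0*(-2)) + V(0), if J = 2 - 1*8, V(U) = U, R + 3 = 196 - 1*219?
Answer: -52/3 ≈ -17.333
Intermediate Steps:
R = -26 (R = -3 + (196 - 1*219) = -3 + (196 - 219) = -3 - 23 = -26)
J = -6 (J = 2 - 8 = -6)
g(j, k) = 2/3 + k*j**2/9 (g(j, k) = ((j*j)*k + 6)/9 = (j**2*k + 6)/9 = (k*j**2 + 6)/9 = (6 + k*j**2)/9 = 2/3 + k*j**2/9)
R*g(J, 0*(-2)) + V(0) = -26*(2/3 + (1/9)*(0*(-2))*(-6)**2) + 0 = -26*(2/3 + (1/9)*0*36) + 0 = -26*(2/3 + 0) + 0 = -26*2/3 + 0 = -52/3 + 0 = -52/3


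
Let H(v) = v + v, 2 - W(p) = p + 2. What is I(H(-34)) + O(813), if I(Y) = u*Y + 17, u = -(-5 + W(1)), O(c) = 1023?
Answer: 632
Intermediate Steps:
W(p) = -p (W(p) = 2 - (p + 2) = 2 - (2 + p) = 2 + (-2 - p) = -p)
u = 6 (u = -(-5 - 1*1) = -(-5 - 1) = -1*(-6) = 6)
H(v) = 2*v
I(Y) = 17 + 6*Y (I(Y) = 6*Y + 17 = 17 + 6*Y)
I(H(-34)) + O(813) = (17 + 6*(2*(-34))) + 1023 = (17 + 6*(-68)) + 1023 = (17 - 408) + 1023 = -391 + 1023 = 632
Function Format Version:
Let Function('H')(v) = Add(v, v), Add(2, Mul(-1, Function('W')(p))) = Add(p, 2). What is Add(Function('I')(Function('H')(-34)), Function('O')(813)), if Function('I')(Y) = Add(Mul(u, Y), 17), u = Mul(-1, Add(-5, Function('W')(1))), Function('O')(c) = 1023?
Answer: 632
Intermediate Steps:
Function('W')(p) = Mul(-1, p) (Function('W')(p) = Add(2, Mul(-1, Add(p, 2))) = Add(2, Mul(-1, Add(2, p))) = Add(2, Add(-2, Mul(-1, p))) = Mul(-1, p))
u = 6 (u = Mul(-1, Add(-5, Mul(-1, 1))) = Mul(-1, Add(-5, -1)) = Mul(-1, -6) = 6)
Function('H')(v) = Mul(2, v)
Function('I')(Y) = Add(17, Mul(6, Y)) (Function('I')(Y) = Add(Mul(6, Y), 17) = Add(17, Mul(6, Y)))
Add(Function('I')(Function('H')(-34)), Function('O')(813)) = Add(Add(17, Mul(6, Mul(2, -34))), 1023) = Add(Add(17, Mul(6, -68)), 1023) = Add(Add(17, -408), 1023) = Add(-391, 1023) = 632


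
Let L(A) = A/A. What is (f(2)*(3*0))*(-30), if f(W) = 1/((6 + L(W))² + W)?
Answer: 0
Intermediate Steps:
L(A) = 1
f(W) = 1/(49 + W) (f(W) = 1/((6 + 1)² + W) = 1/(7² + W) = 1/(49 + W))
(f(2)*(3*0))*(-30) = ((3*0)/(49 + 2))*(-30) = (0/51)*(-30) = ((1/51)*0)*(-30) = 0*(-30) = 0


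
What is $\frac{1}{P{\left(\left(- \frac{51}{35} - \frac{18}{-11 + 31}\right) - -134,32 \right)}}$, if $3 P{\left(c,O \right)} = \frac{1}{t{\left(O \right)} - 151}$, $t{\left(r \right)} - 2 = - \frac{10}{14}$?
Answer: $- \frac{3144}{7} \approx -449.14$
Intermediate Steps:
$t{\left(r \right)} = \frac{9}{7}$ ($t{\left(r \right)} = 2 - \frac{10}{14} = 2 - \frac{5}{7} = \frac{9}{7}$)
$P{\left(c,O \right)} = - \frac{7}{3144}$ ($P{\left(c,O \right)} = \frac{1}{3 \left(\frac{9}{7} - 151\right)} = \frac{1}{3 \left(- \frac{1048}{7}\right)} = \frac{1}{3} \left(- \frac{7}{1048}\right) = - \frac{7}{3144}$)
$\frac{1}{P{\left(\left(- \frac{51}{35} - \frac{18}{-11 + 31}\right) - -134,32 \right)}} = \frac{1}{- \frac{7}{3144}} = - \frac{3144}{7}$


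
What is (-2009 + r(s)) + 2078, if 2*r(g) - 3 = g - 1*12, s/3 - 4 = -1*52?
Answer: -15/2 ≈ -7.5000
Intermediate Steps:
s = -144 (s = 12 + 3*(-1*52) = 12 + 3*(-52) = 12 - 156 = -144)
r(g) = -9/2 + g/2 (r(g) = 3/2 + (g - 1*12)/2 = 3/2 + (g - 12)/2 = 3/2 + (-12 + g)/2 = 3/2 + (-6 + g/2) = -9/2 + g/2)
(-2009 + r(s)) + 2078 = (-2009 + (-9/2 + (½)*(-144))) + 2078 = (-2009 + (-9/2 - 72)) + 2078 = (-2009 - 153/2) + 2078 = -4171/2 + 2078 = -15/2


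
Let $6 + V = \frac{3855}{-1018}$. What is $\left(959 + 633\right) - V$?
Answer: $\frac{1630619}{1018} \approx 1601.8$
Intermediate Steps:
$V = - \frac{9963}{1018}$ ($V = -6 + \frac{3855}{-1018} = -6 + 3855 \left(- \frac{1}{1018}\right) = -6 - \frac{3855}{1018} = - \frac{9963}{1018} \approx -9.7868$)
$\left(959 + 633\right) - V = \left(959 + 633\right) - - \frac{9963}{1018} = 1592 + \frac{9963}{1018} = \frac{1630619}{1018}$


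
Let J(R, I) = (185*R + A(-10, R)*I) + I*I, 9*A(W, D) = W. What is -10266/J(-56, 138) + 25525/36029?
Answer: -32598953/65861012 ≈ -0.49497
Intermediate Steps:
A(W, D) = W/9
J(R, I) = I² + 185*R - 10*I/9 (J(R, I) = (185*R + ((⅑)*(-10))*I) + I*I = (185*R - 10*I/9) + I² = I² + 185*R - 10*I/9)
-10266/J(-56, 138) + 25525/36029 = -10266/(138² + 185*(-56) - 10/9*138) + 25525/36029 = -10266/(19044 - 10360 - 460/3) + 25525*(1/36029) = -10266/25592/3 + 25525/36029 = -10266*3/25592 + 25525/36029 = -15399/12796 + 25525/36029 = -32598953/65861012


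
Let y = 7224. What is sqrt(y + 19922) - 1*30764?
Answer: -30764 + 7*sqrt(554) ≈ -30599.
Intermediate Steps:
sqrt(y + 19922) - 1*30764 = sqrt(7224 + 19922) - 1*30764 = sqrt(27146) - 30764 = 7*sqrt(554) - 30764 = -30764 + 7*sqrt(554)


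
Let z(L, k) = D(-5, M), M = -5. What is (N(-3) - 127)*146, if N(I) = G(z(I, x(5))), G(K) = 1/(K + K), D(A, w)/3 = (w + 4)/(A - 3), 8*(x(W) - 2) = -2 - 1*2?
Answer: -55042/3 ≈ -18347.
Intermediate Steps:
x(W) = 3/2 (x(W) = 2 + (-2 - 1*2)/8 = 2 + (-2 - 2)/8 = 2 + (⅛)*(-4) = 2 - ½ = 3/2)
D(A, w) = 3*(4 + w)/(-3 + A) (D(A, w) = 3*((w + 4)/(A - 3)) = 3*((4 + w)/(-3 + A)) = 3*(4 + w)/(-3 + A))
z(L, k) = 3/8 (z(L, k) = 3*(4 - 5)/(-3 - 5) = 3*(-1)/(-8) = 3*(-⅛)*(-1) = 3/8)
G(K) = 1/(2*K)
N(I) = 4/3 (N(I) = 1/(2*(3/8)) = (½)*(8/3) = 4/3)
(N(-3) - 127)*146 = (4/3 - 127)*146 = -377/3*146 = -55042/3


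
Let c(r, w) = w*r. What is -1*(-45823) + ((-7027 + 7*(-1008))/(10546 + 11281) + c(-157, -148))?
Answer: 1507336710/21827 ≈ 69058.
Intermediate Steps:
c(r, w) = r*w
-1*(-45823) + ((-7027 + 7*(-1008))/(10546 + 11281) + c(-157, -148)) = -1*(-45823) + ((-7027 + 7*(-1008))/(10546 + 11281) - 157*(-148)) = 45823 + ((-7027 - 7056)/21827 + 23236) = 45823 + (-14083*1/21827 + 23236) = 45823 + (-14083/21827 + 23236) = 45823 + 507158089/21827 = 1507336710/21827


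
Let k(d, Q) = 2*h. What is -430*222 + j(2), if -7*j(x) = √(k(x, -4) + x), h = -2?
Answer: -95460 - I*√2/7 ≈ -95460.0 - 0.20203*I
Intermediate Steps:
k(d, Q) = -4 (k(d, Q) = 2*(-2) = -4)
j(x) = -√(-4 + x)/7
-430*222 + j(2) = -430*222 - √(-4 + 2)/7 = -95460 - I*√2/7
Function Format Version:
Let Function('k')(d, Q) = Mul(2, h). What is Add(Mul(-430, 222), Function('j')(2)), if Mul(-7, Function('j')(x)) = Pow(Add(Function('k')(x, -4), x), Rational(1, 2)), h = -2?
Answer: Add(-95460, Mul(Rational(-1, 7), I, Pow(2, Rational(1, 2)))) ≈ Add(-95460., Mul(-0.20203, I))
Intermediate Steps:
Function('k')(d, Q) = -4 (Function('k')(d, Q) = Mul(2, -2) = -4)
Function('j')(x) = Mul(Rational(-1, 7), Pow(Add(-4, x), Rational(1, 2)))
Add(Mul(-430, 222), Function('j')(2)) = Add(Mul(-430, 222), Mul(Rational(-1, 7), Pow(Add(-4, 2), Rational(1, 2)))) = Add(-95460, Mul(Rational(-1, 7), Pow(-2, Rational(1, 2)))) = Add(-95460, Mul(Rational(-1, 7), Mul(I, Pow(2, Rational(1, 2))))) = Add(-95460, Mul(Rational(-1, 7), I, Pow(2, Rational(1, 2))))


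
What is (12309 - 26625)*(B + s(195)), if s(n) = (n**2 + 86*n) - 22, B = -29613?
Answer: -360190560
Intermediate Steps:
s(n) = -22 + n**2 + 86*n
(12309 - 26625)*(B + s(195)) = (12309 - 26625)*(-29613 + (-22 + 195**2 + 86*195)) = -14316*(-29613 + (-22 + 38025 + 16770)) = -14316*(-29613 + 54773) = -14316*25160 = -360190560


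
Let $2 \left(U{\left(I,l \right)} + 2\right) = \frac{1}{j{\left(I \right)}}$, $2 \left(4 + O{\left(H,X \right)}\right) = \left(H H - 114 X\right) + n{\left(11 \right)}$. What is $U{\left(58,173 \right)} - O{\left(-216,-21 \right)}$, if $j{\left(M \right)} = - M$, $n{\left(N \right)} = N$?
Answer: $- \frac{2845307}{116} \approx -24529.0$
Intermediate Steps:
$O{\left(H,X \right)} = \frac{3}{2} + \frac{H^{2}}{2} - 57 X$ ($O{\left(H,X \right)} = -4 + \frac{\left(H H - 114 X\right) + 11}{2} = -4 + \frac{\left(H^{2} - 114 X\right) + 11}{2} = -4 + \frac{11 + H^{2} - 114 X}{2} = -4 + \left(\frac{11}{2} + \frac{H^{2}}{2} - 57 X\right) = \frac{3}{2} + \frac{H^{2}}{2} - 57 X$)
$U{\left(I,l \right)} = -2 - \frac{1}{2 I}$ ($U{\left(I,l \right)} = -2 + \frac{1}{2 \left(- I\right)} = -2 + \frac{\left(-1\right) \frac{1}{I}}{2} = -2 - \frac{1}{2 I}$)
$U{\left(58,173 \right)} - O{\left(-216,-21 \right)} = \left(-2 - \frac{1}{2 \cdot 58}\right) - \left(\frac{3}{2} + \frac{\left(-216\right)^{2}}{2} - -1197\right) = \left(-2 - \frac{1}{116}\right) - \left(\frac{3}{2} + \frac{1}{2} \cdot 46656 + 1197\right) = \left(-2 - \frac{1}{116}\right) - \left(\frac{3}{2} + 23328 + 1197\right) = - \frac{233}{116} - \frac{49053}{2} = - \frac{2845307}{116}$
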